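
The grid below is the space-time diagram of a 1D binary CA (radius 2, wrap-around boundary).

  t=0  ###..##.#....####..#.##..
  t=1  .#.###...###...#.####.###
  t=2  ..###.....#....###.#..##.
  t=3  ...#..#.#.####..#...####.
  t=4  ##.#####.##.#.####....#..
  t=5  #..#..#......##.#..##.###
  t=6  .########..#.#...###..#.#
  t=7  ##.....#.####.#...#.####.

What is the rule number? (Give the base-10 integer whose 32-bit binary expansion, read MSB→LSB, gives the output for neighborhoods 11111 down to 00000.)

  #####|.  b31=0 t=4,i=5
  ####.|#  b30=1 t=0,i=15
  ###.#|.  b29=0 t=1,i=20
  ###..|.  b28=0 t=0,i=2
  ##.##|.  b27=0 t=1,i=21
  ##.#.|.  b26=0 t=0,i=7
  ##..#|#  b25=1 t=0,i=3
  ##...|.  b24=0 t=1,i=6
  #.###|#  b23=1 t=1,i=3
  #.##.|.  b22=0 t=0,i=21
  #.#.#|.  b21=0 t=1,i=1
  #.#..|.  b20=0 t=0,i=8
  #..##|#  b19=1 t=0,i=4
  #..#.|#  b18=1 t=0,i=18
  #...#|.  b17=0 t=1,i=7
  #....|#  b16=1 t=0,i=10
  .####|.  b15=0 t=0,i=14
  .###.|#  b14=1 t=0,i=1
  .##.#|.  b13=0 t=0,i=6
  .##..|#  b12=1 t=0,i=22
  .#.##|#  b11=1 t=0,i=20
  .#.#.|#  b10=1 t=3,i=7
  .#..#|#  b9=1 t=2,i=20
  .#...|#  b8=1 t=0,i=9
  ..###|.  b7=0 t=0,i=0
  ..##.|#  b6=1 t=0,i=5
  ..#.#|#  b5=1 t=0,i=19
  ..#..|#  b4=1 t=2,i=10
  ...##|.  b3=0 t=0,i=12
  ...#.|.  b2=0 t=1,i=14
  ....#|#  b1=1 t=0,i=11
  .....|.  b0=0 t=2,i=7
  bits 01000010100011010101111101110010 = 1116561266

1116561266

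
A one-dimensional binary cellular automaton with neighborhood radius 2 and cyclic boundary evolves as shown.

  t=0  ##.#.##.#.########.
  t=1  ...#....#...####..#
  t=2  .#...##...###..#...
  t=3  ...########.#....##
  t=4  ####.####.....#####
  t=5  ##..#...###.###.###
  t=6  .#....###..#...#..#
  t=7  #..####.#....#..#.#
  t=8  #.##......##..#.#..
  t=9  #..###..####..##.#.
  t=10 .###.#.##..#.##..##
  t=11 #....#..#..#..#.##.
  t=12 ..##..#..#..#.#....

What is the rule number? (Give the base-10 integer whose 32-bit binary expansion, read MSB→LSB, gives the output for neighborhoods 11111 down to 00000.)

  #####|#  b31=1 t=0,i=12
  ####.|.  b30=0 t=0,i=16
  ###.#|.  b29=0 t=0,i=17
  ###..|#  b28=1 t=1,i=15
  ##.##|#  b27=1 t=0,i=18
  ##.#.|.  b26=0 t=0,i=2
  ##..#|.  b25=0 t=1,i=16
  ##...|#  b24=1 t=2,i=7
  #.###|.  b23=0 t=0,i=10
  #.##.|.  b22=0 t=0,i=0
  #.#.#|#  b21=1 t=0,i=3
  #.#..|.  b20=0 t=3,i=12
  #..##|#  b19=1 t=7,i=2
  #..#.|.  b18=0 t=1,i=17
  #...#|#  b17=1 t=1,i=1
  #....|#  b16=1 t=1,i=5
  .####|.  b15=0 t=0,i=11
  .###.|.  b14=0 t=2,i=11
  .##.#|.  b13=0 t=0,i=1
  .##..|#  b12=1 t=2,i=6
  .#.##|.  b11=0 t=0,i=4
  .#.#.|#  b10=1 t=6,i=0
  .#..#|#  b9=1 t=6,i=16
  .#...|.  b8=0 t=1,i=0
  ..###|#  b7=1 t=1,i=12
  ..##.|#  b6=1 t=2,i=5
  ..#.#|#  b5=1 t=6,i=18
  ..#..|.  b4=0 t=1,i=3
  ...##|#  b3=1 t=1,i=11
  ...#.|.  b2=0 t=1,i=2
  ....#|#  b1=1 t=1,i=6
  .....|.  b0=0 t=4,i=11
  bits 10011001001010110001011011101010 = 2569737962

2569737962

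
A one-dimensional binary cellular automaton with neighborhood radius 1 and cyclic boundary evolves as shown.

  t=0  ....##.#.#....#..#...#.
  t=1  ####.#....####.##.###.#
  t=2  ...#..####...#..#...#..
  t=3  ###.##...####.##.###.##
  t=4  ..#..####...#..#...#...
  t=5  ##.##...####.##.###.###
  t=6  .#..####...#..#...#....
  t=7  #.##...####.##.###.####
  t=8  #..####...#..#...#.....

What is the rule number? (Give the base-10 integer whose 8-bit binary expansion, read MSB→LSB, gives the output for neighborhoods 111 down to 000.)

  ###|.  b7=0 t=1,i=0
  ##.|#  b6=1 t=0,i=5
  #.#|.  b5=0 t=0,i=6
  #..|#  b4=1 t=0,i=10
  .##|.  b3=0 t=0,i=4
  .#.|.  b2=0 t=0,i=7
  ..#|#  b1=1 t=0,i=3
  ...|#  b0=1 t=0,i=0
  bits 01010011 = 83

83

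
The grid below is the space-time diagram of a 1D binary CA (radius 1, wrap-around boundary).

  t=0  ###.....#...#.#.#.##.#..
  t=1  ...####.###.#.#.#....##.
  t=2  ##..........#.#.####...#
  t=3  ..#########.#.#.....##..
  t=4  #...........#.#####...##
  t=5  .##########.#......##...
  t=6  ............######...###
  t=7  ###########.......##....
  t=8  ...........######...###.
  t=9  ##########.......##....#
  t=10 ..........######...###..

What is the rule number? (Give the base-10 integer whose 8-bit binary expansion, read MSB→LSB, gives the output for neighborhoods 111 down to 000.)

  ###|.  b7=0 t=0,i=1
  ##.|.  b6=0 t=0,i=2
  #.#|.  b5=0 t=0,i=13
  #..|#  b4=1 t=0,i=3
  .##|.  b3=0 t=0,i=0
  .#.|#  b2=1 t=0,i=8
  ..#|.  b1=0 t=0,i=7
  ...|#  b0=1 t=0,i=4
  bits 00010101 = 21

21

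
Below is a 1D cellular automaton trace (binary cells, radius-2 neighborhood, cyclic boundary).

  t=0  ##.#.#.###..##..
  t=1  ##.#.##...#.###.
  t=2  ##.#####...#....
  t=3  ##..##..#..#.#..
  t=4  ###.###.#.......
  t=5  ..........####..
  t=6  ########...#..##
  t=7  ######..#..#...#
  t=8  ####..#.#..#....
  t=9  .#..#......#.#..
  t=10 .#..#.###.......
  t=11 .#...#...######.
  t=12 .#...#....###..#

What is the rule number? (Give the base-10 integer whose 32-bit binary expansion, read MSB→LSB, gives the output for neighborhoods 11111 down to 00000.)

2204219473

  [31] ##### => #  t=2,i=5
  [30] ####. => .  t=2,i=6
  [29] ###.# => .  t=1,i=14
  [28] ###.. => .  t=0,i=9
  [27] ##.## => .  t=1,i=15
  [26] ##.#. => .  t=0,i=2
  [25] ##..# => #  t=0,i=10
  [24] ##... => #  t=1,i=7
  [23] #.### => .  t=0,i=7
  [22] #.##. => #  t=1,i=0
  [21] #.#.# => #  t=0,i=3
  [20] #.#.. => .  t=3,i=13
  [19] #..## => .  t=0,i=11
  [18] #..#. => .  t=3,i=7
  [17] #...# => .  t=1,i=8
  [16] #.... => #  t=2,i=13
  [15] .#### => #  t=2,i=4
  [14] .###. => .  t=0,i=8
  [13] .##.# => #  t=0,i=1
  [12] .##.. => #  t=0,i=13
  [11] .#.## => #  t=0,i=6
  [10] .#.#. => .  t=0,i=4
  [9] .#..# => .  t=3,i=9
  [8] .#... => .  t=2,i=12
  [7] ..### => .  t=4,i=0
  [6] ..##. => #  t=0,i=0
  [5] ..#.# => .  t=1,i=10
  [4] ..#.. => #  t=2,i=11
  [3] ...## => .  t=2,i=15
  [2] ...#. => .  t=1,i=9
  [1] ....# => .  t=2,i=14
  [0] ..... => #  t=4,i=11
  bits 10000011011000011011100001010001 = 2204219473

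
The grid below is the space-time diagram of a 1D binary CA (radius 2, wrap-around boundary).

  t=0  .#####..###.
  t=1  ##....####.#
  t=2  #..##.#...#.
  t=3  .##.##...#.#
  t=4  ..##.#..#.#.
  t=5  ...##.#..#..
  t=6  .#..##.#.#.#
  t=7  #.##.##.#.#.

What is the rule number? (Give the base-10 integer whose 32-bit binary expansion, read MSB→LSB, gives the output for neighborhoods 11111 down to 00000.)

  ##### -> .   bit 31 = 0  t=0,i=3
  ####. -> .   bit 30 = 0  t=0,i=4
  ###.# -> .   bit 29 = 0  t=1,i=9
  ###.. -> .   bit 28 = 0  t=0,i=5
  ##.## -> #   bit 27 = 1  t=1,i=10
  ##.#. -> #   bit 26 = 1  t=2,i=5
  ##..# -> #   bit 25 = 1  t=0,i=6
  ##... -> .   bit 24 = 0  t=1,i=2
  #.### -> .   bit 23 = 0  t=1,i=11
  #.##. -> .   bit 22 = 0  t=3,i=1
  #.#.# -> .   bit 21 = 0  t=3,i=11
  #.#.. -> .   bit 20 = 0  t=2,i=0
  #..## -> #   bit 19 = 1  t=0,i=0
  #..#. -> .   bit 18 = 0  t=4,i=7
  #...# -> .   bit 17 = 0  t=2,i=8
  #.... -> #   bit 16 = 1  t=1,i=3
  .#### -> .   bit 15 = 0  t=0,i=2
  .###. -> #   bit 14 = 1  t=0,i=9
  .##.# -> #   bit 13 = 1  t=2,i=4
  .##.. -> #   bit 12 = 1  t=3,i=5
  .#.## -> .   bit 11 = 0  t=3,i=0
  .#.#. -> #   bit 10 = 1  t=2,i=11
  .#..# -> #   bit 9 = 1  t=2,i=1
  .#... -> .   bit 8 = 0  t=2,i=7
  ..### -> #   bit 7 = 1  t=0,i=1
  ..##. -> .   bit 6 = 0  t=2,i=3
  ..#.# -> .   bit 5 = 0  t=2,i=10
  ..#.. -> #   bit 4 = 1  t=5,i=9
  ...## -> .   bit 3 = 0  t=1,i=5
  ...#. -> #   bit 2 = 1  t=2,i=9
  ....# -> #   bit 1 = 1  t=1,i=4
  ..... -> .   bit 0 = 0  t=5,i=0
  bits 00001110000010010111011010010110 = 235501206

235501206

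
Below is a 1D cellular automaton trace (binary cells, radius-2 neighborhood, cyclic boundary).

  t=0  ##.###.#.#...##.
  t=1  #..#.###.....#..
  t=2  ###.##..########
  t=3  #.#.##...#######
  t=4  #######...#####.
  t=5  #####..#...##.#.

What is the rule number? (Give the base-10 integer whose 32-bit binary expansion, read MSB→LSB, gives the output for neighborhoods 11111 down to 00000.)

2783287895

  [31] ##### => #  t=2,i=0
  [30] ####. => .  t=2,i=1
  [29] ###.# => #  t=0,i=5
  [28] ###.. => .  t=1,i=7
  [27] ##.## => .  t=0,i=2
  [26] ##.#. => #  t=0,i=6
  [25] ##..# => .  t=2,i=6
  [24] ##... => #  t=1,i=8
  [23] #.### => #  t=0,i=3
  [22] #.##. => #  t=0,i=0
  [21] #.#.# => #  t=0,i=7
  [20] #.#.. => .  t=0,i=9
  [19] #..## => .  t=2,i=7
  [18] #..#. => #  t=1,i=2
  [17] #...# => .  t=0,i=11
  [16] #.... => #  t=1,i=9
  [15] .#### => #  t=2,i=9
  [14] .###. => .  t=0,i=4
  [13] .##.# => .  t=0,i=1
  [12] .##.. => #  t=2,i=5
  [11] .#.## => #  t=1,i=4
  [10] .#.#. => .  t=0,i=8
  [9] .#..# => #  t=1,i=1
  [8] .#... => .  t=0,i=10
  [7] ..### => .  t=2,i=8
  [6] ..##. => #  t=0,i=13
  [5] ..#.# => .  t=1,i=3
  [4] ..#.. => #  t=1,i=0
  [3] ...## => .  t=0,i=12
  [2] ...#. => #  t=1,i=12
  [1] ....# => #  t=1,i=11
  [0] ..... => #  t=1,i=10
  bits 10100101111001011001101001010111 = 2783287895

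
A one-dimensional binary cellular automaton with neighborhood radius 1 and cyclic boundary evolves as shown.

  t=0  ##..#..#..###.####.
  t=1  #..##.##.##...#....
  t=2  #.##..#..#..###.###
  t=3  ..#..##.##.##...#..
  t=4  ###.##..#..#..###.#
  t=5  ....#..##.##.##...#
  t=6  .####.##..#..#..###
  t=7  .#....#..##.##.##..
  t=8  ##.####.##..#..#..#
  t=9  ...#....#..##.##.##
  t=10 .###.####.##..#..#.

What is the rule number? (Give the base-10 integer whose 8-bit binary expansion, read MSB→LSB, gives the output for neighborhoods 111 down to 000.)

  [7] ### => .  t=0,i=11
  [6] ##. => .  t=0,i=1
  [5] #.# => .  t=0,i=13
  [4] #.. => .  t=0,i=2
  [3] .## => #  t=0,i=0
  [2] .#. => #  t=0,i=4
  [1] ..# => #  t=0,i=3
  [0] ... => #  t=1,i=12
  bits 00001111 = 15

15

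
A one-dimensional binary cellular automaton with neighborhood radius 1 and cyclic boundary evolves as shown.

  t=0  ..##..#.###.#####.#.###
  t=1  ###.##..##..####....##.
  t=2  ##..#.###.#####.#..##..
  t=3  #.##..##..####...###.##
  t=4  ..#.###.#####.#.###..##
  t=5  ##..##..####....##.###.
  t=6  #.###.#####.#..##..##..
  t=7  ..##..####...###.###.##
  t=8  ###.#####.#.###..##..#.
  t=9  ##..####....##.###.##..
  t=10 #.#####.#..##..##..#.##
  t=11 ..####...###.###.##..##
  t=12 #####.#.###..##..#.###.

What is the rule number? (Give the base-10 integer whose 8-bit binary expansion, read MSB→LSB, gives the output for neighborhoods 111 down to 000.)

154

  [7] ### => #  t=0,i=9
  [6] ##. => .  t=0,i=3
  [5] #.# => .  t=0,i=7
  [4] #.. => #  t=0,i=0
  [3] .## => #  t=0,i=2
  [2] .#. => .  t=0,i=6
  [1] ..# => #  t=0,i=1
  [0] ... => .  t=1,i=17
  bits 10011010 = 154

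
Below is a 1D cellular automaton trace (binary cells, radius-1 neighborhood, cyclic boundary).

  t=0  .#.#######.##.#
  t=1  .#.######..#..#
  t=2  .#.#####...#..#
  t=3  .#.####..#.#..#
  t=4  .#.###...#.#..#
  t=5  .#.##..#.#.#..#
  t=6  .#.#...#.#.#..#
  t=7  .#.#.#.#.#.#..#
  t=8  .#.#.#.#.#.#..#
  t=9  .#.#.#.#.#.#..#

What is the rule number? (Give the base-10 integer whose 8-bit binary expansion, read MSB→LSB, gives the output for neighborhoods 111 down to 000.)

  ###|#  b7=1 t=0,i=4
  ##.|.  b6=0 t=0,i=9
  #.#|.  b5=0 t=0,i=0
  #..|.  b4=0 t=1,i=9
  .##|#  b3=1 t=0,i=3
  .#.|#  b2=1 t=0,i=1
  ..#|.  b1=0 t=1,i=10
  ...|#  b0=1 t=2,i=9
  bits 10001101 = 141

141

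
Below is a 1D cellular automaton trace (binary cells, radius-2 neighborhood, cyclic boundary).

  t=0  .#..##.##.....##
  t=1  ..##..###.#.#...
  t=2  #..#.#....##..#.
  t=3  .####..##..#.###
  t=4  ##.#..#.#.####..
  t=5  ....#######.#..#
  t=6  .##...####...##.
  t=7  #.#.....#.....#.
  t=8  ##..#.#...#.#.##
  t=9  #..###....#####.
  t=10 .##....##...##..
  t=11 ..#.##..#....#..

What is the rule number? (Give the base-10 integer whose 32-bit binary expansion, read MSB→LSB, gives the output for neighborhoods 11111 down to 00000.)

  nb #####: next=#  (t=5,i=6, bit31=1)
  nb ####.: next=#  (t=3,i=3, bit30=1)
  nb ###.#: next=.  (t=1,i=8, bit29=0)
  nb ###..: next=.  (t=3,i=4, bit28=0)
  nb ##.##: next=#  (t=0,i=6, bit27=1)
  nb ##.#.: next=.  (t=0,i=0, bit26=0)
  nb ##..#: next=.  (t=1,i=4, bit25=0)
  nb ##...: next=.  (t=0,i=9, bit24=0)
  nb #.###: next=#  (t=3,i=1, bit23=1)
  nb #.##.: next=#  (t=0,i=7, bit22=1)
  nb #.#.#: next=#  (t=1,i=10, bit21=1)
  nb #.#..: next=.  (t=0,i=1, bit20=0)
  nb #..##: next=#  (t=0,i=3, bit19=1)
  nb #..#.: next=#  (t=2,i=2, bit18=1)
  nb #...#: next=.  (t=6,i=4, bit17=0)
  nb #....: next=#  (t=0,i=10, bit16=1)
  nb .####: next=.  (t=3,i=2, bit15=0)
  nb .###.: next=.  (t=1,i=7, bit14=0)
  nb .##.#: next=.  (t=0,i=5, bit13=0)
  nb .##..: next=#  (t=0,i=8, bit12=1)
  nb .#.##: next=#  (t=3,i=12, bit11=1)
  nb .#.#.: next=#  (t=1,i=11, bit10=1)
  nb .#..#: next=#  (t=0,i=2, bit9=1)
  nb .#...: next=.  (t=1,i=13, bit8=0)
  nb ..###: next=.  (t=1,i=6, bit7=0)
  nb ..##.: next=.  (t=0,i=4, bit6=0)
  nb ..#.#: next=#  (t=2,i=3, bit5=1)
  nb ..#..: next=.  (t=5,i=15, bit4=0)
  nb ...##: next=.  (t=0,i=13, bit3=0)
  nb ...#.: next=.  (t=7,i=7, bit2=0)
  nb ....#: next=#  (t=0,i=12, bit1=1)
  nb .....: next=.  (t=0,i=11, bit0=0)
  bits 11001000111011010001111000100010 = 3370982946

3370982946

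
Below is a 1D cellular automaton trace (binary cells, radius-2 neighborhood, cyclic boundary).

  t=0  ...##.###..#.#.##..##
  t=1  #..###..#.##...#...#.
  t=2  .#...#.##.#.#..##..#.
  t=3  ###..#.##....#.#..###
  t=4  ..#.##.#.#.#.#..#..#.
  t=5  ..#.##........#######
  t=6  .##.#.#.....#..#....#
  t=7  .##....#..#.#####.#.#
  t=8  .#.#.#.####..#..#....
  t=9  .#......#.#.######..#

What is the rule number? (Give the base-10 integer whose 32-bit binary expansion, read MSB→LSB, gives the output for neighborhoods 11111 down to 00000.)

960799602

  ##### -> .   bit 31 = 0  t=3,i=0
  ####. -> .   bit 30 = 0  t=3,i=1
  ###.# -> #   bit 29 = 1  t=7,i=16
  ###.. -> #   bit 28 = 1  t=0,i=8
  ##.## -> #   bit 27 = 1  t=0,i=5
  ##.#. -> .   bit 26 = 0  t=2,i=9
  ##..# -> .   bit 25 = 0  t=0,i=9
  ##... -> #   bit 24 = 1  t=0,i=0
  #.### -> .   bit 23 = 0  t=0,i=6
  #.##. -> #   bit 22 = 1  t=0,i=15
  #.#.# -> .   bit 21 = 0  t=0,i=13
  #.#.. -> .   bit 20 = 0  t=1,i=0
  #..## -> .   bit 19 = 0  t=0,i=18
  #..#. -> #   bit 18 = 1  t=0,i=10
  #...# -> .   bit 17 = 0  t=0,i=1
  #.... -> .   bit 16 = 0  t=3,i=10
  .#### -> #   bit 15 = 1  t=3,i=19
  .###. -> .   bit 14 = 0  t=0,i=7
  .##.# -> #   bit 13 = 1  t=0,i=4
  .##.. -> .   bit 12 = 0  t=0,i=16
  .#.## -> .   bit 11 = 0  t=0,i=14
  .#.#. -> .   bit 10 = 0  t=0,i=12
  .#..# -> #   bit 9 = 1  t=1,i=1
  .#... -> #   bit 8 = 1  t=1,i=16
  ..### -> .   bit 7 = 0  t=1,i=3
  ..##. -> #   bit 6 = 1  t=0,i=3
  ..#.# -> #   bit 5 = 1  t=0,i=11
  ..#.. -> #   bit 4 = 1  t=1,i=15
  ...## -> .   bit 3 = 0  t=0,i=2
  ...#. -> .   bit 2 = 0  t=1,i=14
  ....# -> #   bit 1 = 1  t=3,i=11
  ..... -> .   bit 0 = 0  t=5,i=8
  bits 00111001010001001010001101110010 = 960799602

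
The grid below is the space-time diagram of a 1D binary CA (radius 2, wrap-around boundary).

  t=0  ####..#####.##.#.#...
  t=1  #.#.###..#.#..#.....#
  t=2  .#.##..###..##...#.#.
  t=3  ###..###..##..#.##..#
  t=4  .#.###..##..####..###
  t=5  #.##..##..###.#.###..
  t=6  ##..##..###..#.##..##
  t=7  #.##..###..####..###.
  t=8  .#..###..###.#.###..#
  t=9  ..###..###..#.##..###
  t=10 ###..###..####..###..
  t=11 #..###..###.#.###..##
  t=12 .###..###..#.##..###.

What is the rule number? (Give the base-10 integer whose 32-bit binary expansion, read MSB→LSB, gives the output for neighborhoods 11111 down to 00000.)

  [31] ##### => .  t=0,i=8
  [30] ####. => #  t=0,i=2
  [29] ###.# => .  t=0,i=10
  [28] ###.. => .  t=0,i=3
  [27] ##.## => #  t=0,i=11
  [26] ##.#. => #  t=0,i=14
  [25] ##..# => #  t=0,i=4
  [24] ##... => #  t=2,i=14
  [23] #.### => #  t=1,i=4
  [22] #.##. => .  t=0,i=12
  [21] #.#.# => .  t=0,i=15
  [20] #.#.. => .  t=0,i=17
  [19] #..## => #  t=0,i=5
  [18] #..#. => #  t=1,i=8
  [17] #...# => .  t=0,i=19
  [16] #.... => .  t=1,i=16
  [15] .#### => .  t=0,i=1
  [14] .###. => .  t=1,i=5
  [13] .##.# => .  t=0,i=13
  [12] .##.. => .  t=2,i=4
  [11] .#.## => #  t=1,i=3
  [10] .#.#. => .  t=0,i=16
  [9] .#..# => #  t=1,i=12
  [8] .#... => .  t=0,i=18
  [7] ..### => #  t=0,i=0
  [6] ..##. => .  t=1,i=20
  [5] ..#.# => #  t=1,i=9
  [4] ..#.. => .  t=1,i=14
  [3] ...## => #  t=0,i=20
  [2] ...#. => #  t=2,i=16
  [1] ....# => .  t=1,i=18
  [0] ..... => #  t=1,i=17
  bits 01001111100011000000101010101101 = 1334577837

1334577837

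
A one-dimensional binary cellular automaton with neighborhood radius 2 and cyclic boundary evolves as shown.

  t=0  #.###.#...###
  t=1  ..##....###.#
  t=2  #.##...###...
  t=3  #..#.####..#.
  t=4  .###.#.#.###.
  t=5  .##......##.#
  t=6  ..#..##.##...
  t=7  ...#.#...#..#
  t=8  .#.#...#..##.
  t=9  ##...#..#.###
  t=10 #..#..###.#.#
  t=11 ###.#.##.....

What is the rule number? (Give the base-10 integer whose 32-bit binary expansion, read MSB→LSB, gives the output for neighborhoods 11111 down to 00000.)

  [31] ##### => #  t=9,i=12
  [30] ####. => #  t=0,i=12
  [29] ###.# => .  t=0,i=0
  [28] ###.. => .  t=2,i=9
  [27] ##.## => .  t=0,i=1
  [26] ##.#. => .  t=0,i=5
  [25] ##..# => #  t=3,i=9
  [24] ##... => .  t=1,i=4
  [23] #.### => #  t=0,i=2
  [22] #.##. => .  t=2,i=2
  [21] #.#.# => .  t=4,i=5
  [20] #.#.. => .  t=0,i=6
  [19] #..## => .  t=1,i=1
  [18] #..#. => #  t=3,i=2
  [17] #...# => #  t=0,i=8
  [16] #.... => .  t=1,i=5
  [15] .#### => .  t=0,i=11
  [14] .###. => #  t=0,i=3
  [13] .##.# => .  t=5,i=10
  [12] .##.. => #  t=1,i=3
  [11] .#.## => .  t=2,i=1
  [10] .#.#. => .  t=3,i=12
  [9] .#..# => #  t=1,i=0
  [8] .#... => .  t=0,i=7
  [7] ..### => #  t=0,i=10
  [6] ..##. => #  t=1,i=2
  [5] ..#.# => #  t=2,i=0
  [4] ..#.. => .  t=6,i=2
  [3] ...## => #  t=0,i=9
  [2] ...#. => .  t=2,i=12
  [1] ....# => .  t=1,i=6
  [0] ..... => #  t=5,i=5
  bits 11000010100001100101001011101001 = 3263582953

3263582953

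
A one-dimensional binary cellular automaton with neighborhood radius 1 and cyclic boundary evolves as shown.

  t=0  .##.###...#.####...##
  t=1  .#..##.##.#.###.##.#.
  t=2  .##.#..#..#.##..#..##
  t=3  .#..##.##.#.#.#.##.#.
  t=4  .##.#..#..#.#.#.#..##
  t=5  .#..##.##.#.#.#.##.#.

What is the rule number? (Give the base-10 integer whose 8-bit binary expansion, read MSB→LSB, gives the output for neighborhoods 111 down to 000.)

  ###|#  b7=1 t=0,i=5
  ##.|.  b6=0 t=0,i=2
  #.#|.  b5=0 t=0,i=0
  #..|#  b4=1 t=0,i=7
  .##|#  b3=1 t=0,i=1
  .#.|#  b2=1 t=0,i=10
  ..#|.  b1=0 t=0,i=9
  ...|#  b0=1 t=0,i=8
  bits 10011101 = 157

157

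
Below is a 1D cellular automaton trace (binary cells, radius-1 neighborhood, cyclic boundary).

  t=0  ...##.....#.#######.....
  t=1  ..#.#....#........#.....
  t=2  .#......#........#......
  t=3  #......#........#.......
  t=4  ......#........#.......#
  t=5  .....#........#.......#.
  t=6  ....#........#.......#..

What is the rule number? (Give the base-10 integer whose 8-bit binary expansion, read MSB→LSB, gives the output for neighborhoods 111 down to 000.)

  nb ###: next=.  (t=0,i=13, bit7=0)
  nb ##.: next=#  (t=0,i=4, bit6=1)
  nb #.#: next=.  (t=0,i=11, bit5=0)
  nb #..: next=.  (t=0,i=5, bit4=0)
  nb .##: next=.  (t=0,i=3, bit3=0)
  nb .#.: next=.  (t=0,i=10, bit2=0)
  nb ..#: next=#  (t=0,i=2, bit1=1)
  nb ...: next=.  (t=0,i=0, bit0=0)
  bits 01000010 = 66

66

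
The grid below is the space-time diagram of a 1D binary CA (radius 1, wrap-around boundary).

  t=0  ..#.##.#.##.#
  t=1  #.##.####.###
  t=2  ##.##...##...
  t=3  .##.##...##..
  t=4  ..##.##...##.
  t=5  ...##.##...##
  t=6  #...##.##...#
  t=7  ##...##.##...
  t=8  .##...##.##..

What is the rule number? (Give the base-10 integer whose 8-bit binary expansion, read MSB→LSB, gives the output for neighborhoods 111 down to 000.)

116

  ### -> .   bit 7 = 0  t=1,i=6
  ##. -> #   bit 6 = 1  t=0,i=5
  #.# -> #   bit 5 = 1  t=0,i=3
  #.. -> #   bit 4 = 1  t=0,i=0
  .## -> .   bit 3 = 0  t=0,i=4
  .#. -> #   bit 2 = 1  t=0,i=2
  ..# -> .   bit 1 = 0  t=0,i=1
  ... -> .   bit 0 = 0  t=2,i=6
  bits 01110100 = 116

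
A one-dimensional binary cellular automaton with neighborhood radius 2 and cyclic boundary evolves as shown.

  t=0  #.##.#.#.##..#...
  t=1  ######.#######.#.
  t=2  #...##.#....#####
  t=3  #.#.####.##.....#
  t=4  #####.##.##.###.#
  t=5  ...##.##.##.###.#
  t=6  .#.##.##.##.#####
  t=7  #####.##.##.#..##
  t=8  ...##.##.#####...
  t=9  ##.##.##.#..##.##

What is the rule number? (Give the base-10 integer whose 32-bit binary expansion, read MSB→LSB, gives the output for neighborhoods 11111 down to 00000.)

1995930227

  #####|.  b31=0 t=1,i=2
  ####.|#  b30=1 t=1,i=4
  ###.#|#  b29=1 t=1,i=5
  ###..|#  b28=1 t=2,i=0
  ##.##|.  b27=0 t=1,i=6
  ##.#.|#  b26=1 t=0,i=4
  ##..#|#  b25=1 t=0,i=11
  ##...|.  b24=0 t=2,i=1
  #.###|#  b23=1 t=1,i=0
  #.##.|#  b22=1 t=0,i=2
  #.#.#|#  b21=1 t=0,i=5
  #.#..|#  b20=1 t=2,i=7
  #..##|.  b19=0 t=7,i=14
  #..#.|#  b18=1 t=0,i=12
  #...#|#  b17=1 t=0,i=15
  #....|#  b16=1 t=2,i=9
  .####|.  b15=0 t=1,i=1
  .###.|#  b14=1 t=4,i=13
  .##.#|#  b13=1 t=0,i=3
  .##..|#  b12=1 t=0,i=10
  .#.##|#  b11=1 t=0,i=1
  .#.#.|.  b10=0 t=0,i=6
  .#..#|#  b9=1 t=7,i=13
  .#...|.  b8=0 t=0,i=14
  ..###|.  b7=0 t=2,i=12
  ..##.|#  b6=1 t=2,i=4
  ..#.#|#  b5=1 t=0,i=0
  ..#..|#  b4=1 t=0,i=13
  ...##|.  b3=0 t=2,i=3
  ...#.|.  b2=0 t=0,i=16
  ....#|#  b1=1 t=2,i=10
  .....|#  b0=1 t=3,i=13
  bits 01110110111101110111101001110011 = 1995930227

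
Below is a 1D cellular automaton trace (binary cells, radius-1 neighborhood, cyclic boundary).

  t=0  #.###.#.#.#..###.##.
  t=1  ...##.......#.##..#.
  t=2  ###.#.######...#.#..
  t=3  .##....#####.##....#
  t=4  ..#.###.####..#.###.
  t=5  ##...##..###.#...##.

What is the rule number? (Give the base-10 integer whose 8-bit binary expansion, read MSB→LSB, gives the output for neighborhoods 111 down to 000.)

195

  nb ###: next=#  (t=0,i=3, bit7=1)
  nb ##.: next=#  (t=0,i=4, bit6=1)
  nb #.#: next=.  (t=0,i=1, bit5=0)
  nb #..: next=.  (t=0,i=11, bit4=0)
  nb .##: next=.  (t=0,i=2, bit3=0)
  nb .#.: next=.  (t=0,i=0, bit2=0)
  nb ..#: next=#  (t=0,i=12, bit1=1)
  nb ...: next=#  (t=1,i=0, bit0=1)
  bits 11000011 = 195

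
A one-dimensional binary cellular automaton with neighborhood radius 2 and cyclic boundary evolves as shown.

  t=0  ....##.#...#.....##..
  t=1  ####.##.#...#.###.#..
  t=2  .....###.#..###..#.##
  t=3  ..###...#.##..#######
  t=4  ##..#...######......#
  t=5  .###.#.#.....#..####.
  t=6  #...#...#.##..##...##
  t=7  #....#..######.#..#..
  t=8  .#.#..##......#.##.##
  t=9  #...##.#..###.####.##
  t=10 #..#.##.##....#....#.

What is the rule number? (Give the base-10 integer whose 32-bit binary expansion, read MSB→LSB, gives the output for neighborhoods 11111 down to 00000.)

  [31] ##### => .  t=3,i=16
  [30] ####. => .  t=1,i=2
  [29] ###.# => .  t=1,i=3
  [28] ###.. => #  t=2,i=14
  [27] ##.## => .  t=1,i=4
  [26] ##.#. => #  t=0,i=6
  [25] ##..# => #  t=2,i=15
  [24] ##... => .  t=0,i=19
  [23] #.### => #  t=1,i=14
  [22] #.##. => #  t=1,i=5
  [21] #.#.# => .  t=5,i=5
  [20] #.#.. => .  t=0,i=7
  [19] #..## => #  t=1,i=20
  [18] #..#. => #  t=2,i=16
  [17] #...# => .  t=0,i=9
  [16] #.... => .  t=0,i=13
  [15] .#### => .  t=1,i=1
  [14] .###. => .  t=1,i=15
  [13] .##.# => #  t=0,i=5
  [12] .##.. => #  t=0,i=18
  [11] .#.## => #  t=1,i=13
  [10] .#.#. => .  t=5,i=6
  [9] .#..# => #  t=1,i=19
  [8] .#... => #  t=0,i=8
  [7] ..### => .  t=1,i=0
  [6] ..##. => .  t=0,i=4
  [5] ..#.# => #  t=1,i=12
  [4] ..#.. => .  t=0,i=11
  [3] ...## => #  t=0,i=3
  [2] ...#. => .  t=0,i=10
  [1] ....# => #  t=0,i=2
  [0] ..... => #  t=0,i=0
  bits 00010110110011000011101100101011 = 382483243

382483243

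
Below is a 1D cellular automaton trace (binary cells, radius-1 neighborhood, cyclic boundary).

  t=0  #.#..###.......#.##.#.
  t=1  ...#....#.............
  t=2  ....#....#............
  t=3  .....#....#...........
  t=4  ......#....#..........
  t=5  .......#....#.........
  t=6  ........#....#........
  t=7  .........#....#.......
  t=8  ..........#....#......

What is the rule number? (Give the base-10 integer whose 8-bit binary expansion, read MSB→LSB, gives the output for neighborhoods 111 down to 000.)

16

  [7] ### => .  t=0,i=6
  [6] ##. => .  t=0,i=7
  [5] #.# => .  t=0,i=1
  [4] #.. => #  t=0,i=3
  [3] .## => .  t=0,i=5
  [2] .#. => .  t=0,i=0
  [1] ..# => .  t=0,i=4
  [0] ... => .  t=0,i=9
  bits 00010000 = 16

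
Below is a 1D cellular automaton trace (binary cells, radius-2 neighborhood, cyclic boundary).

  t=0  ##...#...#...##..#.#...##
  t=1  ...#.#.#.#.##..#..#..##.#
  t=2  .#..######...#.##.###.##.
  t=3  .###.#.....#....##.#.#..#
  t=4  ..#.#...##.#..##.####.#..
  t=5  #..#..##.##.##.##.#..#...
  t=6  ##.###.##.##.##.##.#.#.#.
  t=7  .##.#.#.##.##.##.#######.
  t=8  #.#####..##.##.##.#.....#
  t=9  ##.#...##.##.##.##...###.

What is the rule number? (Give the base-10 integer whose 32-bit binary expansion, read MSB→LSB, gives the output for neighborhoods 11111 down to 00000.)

  [31] ##### => .  t=2,i=6
  [30] ####. => .  t=0,i=0
  [29] ###.# => .  t=2,i=20
  [28] ###.. => .  t=0,i=1
  [27] ##.## => #  t=2,i=17
  [26] ##.#. => #  t=1,i=23
  [25] ##..# => #  t=0,i=15
  [24] ##... => .  t=0,i=2
  [23] #.### => .  t=2,i=18
  [22] #.##. => .  t=1,i=11
  [21] #.#.# => #  t=1,i=5
  [20] #.#.. => .  t=0,i=19
  [19] #..## => #  t=1,i=20
  [18] #..#. => .  t=0,i=16
  [17] #...# => #  t=0,i=3
  [16] #.... => .  t=3,i=7
  [15] .#### => #  t=0,i=24
  [14] .###. => #  t=2,i=19
  [13] .##.# => #  t=1,i=22
  [12] .##.. => .  t=0,i=14
  [11] .#.## => .  t=1,i=10
  [10] .#.#. => #  t=0,i=18
  [9] .#..# => #  t=1,i=16
  [8] .#... => .  t=0,i=6
  [7] ..### => .  t=0,i=23
  [6] ..##. => .  t=0,i=13
  [5] ..#.# => .  t=0,i=17
  [4] ..#.. => #  t=0,i=5
  [3] ...## => #  t=0,i=12
  [2] ...#. => .  t=0,i=4
  [1] ....# => #  t=3,i=9
  [0] ..... => #  t=3,i=8
  bits 00001110001010101110011000011011 = 237692443

237692443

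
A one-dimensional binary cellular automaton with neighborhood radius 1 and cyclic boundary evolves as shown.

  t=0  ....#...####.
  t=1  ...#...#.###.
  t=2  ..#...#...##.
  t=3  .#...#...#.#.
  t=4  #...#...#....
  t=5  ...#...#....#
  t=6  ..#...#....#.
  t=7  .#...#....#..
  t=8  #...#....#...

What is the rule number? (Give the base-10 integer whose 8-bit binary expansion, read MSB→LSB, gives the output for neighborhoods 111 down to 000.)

  ### -> #   bit 7 = 1  t=0,i=9
  ##. -> #   bit 6 = 1  t=0,i=11
  #.# -> .   bit 5 = 0  t=1,i=8
  #.. -> .   bit 4 = 0  t=0,i=5
  .## -> .   bit 3 = 0  t=0,i=8
  .#. -> .   bit 2 = 0  t=0,i=4
  ..# -> #   bit 1 = 1  t=0,i=3
  ... -> .   bit 0 = 0  t=0,i=0
  bits 11000010 = 194

194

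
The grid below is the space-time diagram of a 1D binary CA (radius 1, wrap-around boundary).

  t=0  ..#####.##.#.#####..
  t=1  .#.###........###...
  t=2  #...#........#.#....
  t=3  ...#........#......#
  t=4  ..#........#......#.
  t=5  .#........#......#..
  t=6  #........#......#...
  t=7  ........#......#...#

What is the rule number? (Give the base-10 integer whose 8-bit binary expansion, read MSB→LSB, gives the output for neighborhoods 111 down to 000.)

130

  [7] ### => #  t=0,i=3
  [6] ##. => .  t=0,i=6
  [5] #.# => .  t=0,i=7
  [4] #.. => .  t=0,i=18
  [3] .## => .  t=0,i=2
  [2] .#. => .  t=0,i=11
  [1] ..# => #  t=0,i=1
  [0] ... => .  t=0,i=0
  bits 10000010 = 130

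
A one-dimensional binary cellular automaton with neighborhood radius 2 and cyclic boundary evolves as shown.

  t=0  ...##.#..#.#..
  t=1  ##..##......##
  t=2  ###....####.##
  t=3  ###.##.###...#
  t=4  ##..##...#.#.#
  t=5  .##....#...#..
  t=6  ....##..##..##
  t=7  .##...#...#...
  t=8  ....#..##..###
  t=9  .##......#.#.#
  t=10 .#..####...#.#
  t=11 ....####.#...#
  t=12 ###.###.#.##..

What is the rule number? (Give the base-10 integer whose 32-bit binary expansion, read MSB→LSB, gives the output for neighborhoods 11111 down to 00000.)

  [31] ##### => #  t=2,i=0
  [30] ####. => #  t=1,i=0
  [29] ###.# => .  t=2,i=10
  [28] ###.. => #  t=1,i=1
  [27] ##.## => .  t=2,i=11
  [26] ##.#. => #  t=0,i=5
  [25] ##..# => #  t=1,i=2
  [24] ##... => .  t=1,i=6
  [23] #.### => .  t=2,i=12
  [22] #.##. => #  t=3,i=4
  [21] #.#.# => #  t=4,i=11
  [20] #.#.. => .  t=0,i=6
  [19] #..## => .  t=1,i=3
  [18] #..#. => .  t=0,i=8
  [17] #...# => #  t=3,i=11
  [16] #.... => #  t=0,i=13
  [15] .#### => #  t=1,i=13
  [14] .###. => .  t=3,i=8
  [13] .##.# => #  t=0,i=4
  [12] .##.. => .  t=1,i=5
  [11] .#.## => .  t=4,i=12
  [10] .#.#. => .  t=0,i=10
  [9] .#..# => .  t=0,i=7
  [8] .#... => #  t=0,i=12
  [7] ..### => #  t=1,i=12
  [6] ..##. => .  t=0,i=3
  [5] ..#.# => .  t=0,i=9
  [4] ..#.. => .  t=5,i=7
  [3] ...## => .  t=0,i=2
  [2] ...#. => .  t=4,i=8
  [1] ....# => #  t=0,i=1
  [0] ..... => #  t=0,i=0
  bits 11010110011000111010000110000011 = 3596853635

3596853635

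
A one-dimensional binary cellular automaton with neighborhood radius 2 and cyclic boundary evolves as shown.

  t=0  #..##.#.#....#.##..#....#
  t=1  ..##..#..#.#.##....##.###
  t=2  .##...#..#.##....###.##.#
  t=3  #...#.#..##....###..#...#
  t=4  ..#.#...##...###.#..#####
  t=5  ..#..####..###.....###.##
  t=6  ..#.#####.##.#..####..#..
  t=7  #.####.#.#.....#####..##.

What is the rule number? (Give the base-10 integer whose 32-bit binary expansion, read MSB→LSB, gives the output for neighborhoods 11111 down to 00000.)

1487571451

  #####|.  b31=0 t=4,i=22
  ####.|#  b30=1 t=4,i=23
  ###.#|.  b29=0 t=2,i=19
  ###..|#  b28=1 t=1,i=24
  ##.##|#  b27=1 t=1,i=21
  ##.#.|.  b26=0 t=0,i=5
  ##..#|.  b25=0 t=0,i=1
  ##...|.  b24=0 t=1,i=15
  #.###|#  b23=1 t=1,i=22
  #.##.|.  b22=0 t=0,i=15
  #.#.#|#  b21=1 t=0,i=6
  #.#..|.  b20=0 t=0,i=8
  #..##|#  b19=1 t=0,i=2
  #..#.|.  b18=0 t=0,i=18
  #...#|#  b17=1 t=2,i=4
  #....|.  b16=0 t=0,i=10
  .####|#  b15=1 t=4,i=21
  .###.|.  b14=0 t=1,i=23
  .##.#|.  b13=0 t=0,i=4
  .##..|.  b12=0 t=0,i=0
  .#.##|#  b11=1 t=0,i=14
  .#.#.|.  b10=0 t=0,i=7
  .#..#|.  b9=0 t=1,i=7
  .#...|#  b8=1 t=0,i=9
  ..###|#  b7=1 t=2,i=17
  ..##.|#  b6=1 t=0,i=3
  ..#.#|#  b5=1 t=0,i=13
  ..#..|#  b4=1 t=0,i=19
  ...##|#  b3=1 t=0,i=23
  ...#.|.  b2=0 t=0,i=12
  ....#|#  b1=1 t=0,i=11
  .....|#  b0=1 t=5,i=16
  bits 01011000101010101000100111111011 = 1487571451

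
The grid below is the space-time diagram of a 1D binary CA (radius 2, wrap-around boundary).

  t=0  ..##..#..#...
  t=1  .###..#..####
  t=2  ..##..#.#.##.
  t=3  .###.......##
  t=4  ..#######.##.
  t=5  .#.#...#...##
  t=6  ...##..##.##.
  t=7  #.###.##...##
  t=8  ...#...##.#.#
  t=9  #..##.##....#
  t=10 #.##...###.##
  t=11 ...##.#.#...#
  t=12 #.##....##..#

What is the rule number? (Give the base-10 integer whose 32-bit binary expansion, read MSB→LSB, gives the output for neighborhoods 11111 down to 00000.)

  nb #####: next=.  (t=4,i=4, bit31=0)
  nb ####.: next=#  (t=1,i=11, bit30=1)
  nb ###.#: next=.  (t=1,i=12, bit29=0)
  nb ###..: next=#  (t=1,i=3, bit28=1)
  nb ##.##: next=.  (t=1,i=0, bit27=0)
  nb ##.#.: next=.  (t=5,i=0, bit26=0)
  nb ##..#: next=.  (t=0,i=4, bit25=0)
  nb ##...: next=#  (t=2,i=12, bit24=1)
  nb #.###: next=.  (t=1,i=1, bit23=0)
  nb #.##.: next=.  (t=2,i=10, bit22=0)
  nb #.#.#: next=.  (t=2,i=8, bit21=0)
  nb #.#..: next=#  (t=5,i=3, bit20=1)
  nb #..##: next=#  (t=1,i=8, bit19=1)
  nb #..#.: next=.  (t=0,i=5, bit18=0)
  nb #...#: next=.  (t=2,i=0, bit17=0)
  nb #....: next=#  (t=0,i=11, bit16=1)
  nb .####: next=#  (t=1,i=10, bit15=1)
  nb .###.: next=#  (t=1,i=2, bit14=1)
  nb .##.#: next=.  (t=3,i=12, bit13=0)
  nb .##..: next=#  (t=0,i=3, bit12=1)
  nb .#.##: next=.  (t=2,i=9, bit11=0)
  nb .#.#.: next=.  (t=2,i=7, bit10=0)
  nb .#..#: next=.  (t=0,i=7, bit9=0)
  nb .#...: next=#  (t=0,i=10, bit8=1)
  nb ..###: next=.  (t=1,i=9, bit7=0)
  nb ..##.: next=#  (t=0,i=2, bit6=1)
  nb ..#.#: next=.  (t=2,i=6, bit5=0)
  nb ..#..: next=#  (t=0,i=6, bit4=1)
  nb ...##: next=#  (t=0,i=1, bit3=1)
  nb ...#.: next=.  (t=5,i=6, bit2=0)
  nb ....#: next=.  (t=0,i=0, bit1=0)
  nb .....: next=#  (t=0,i=12, bit0=1)
  bits 01010001000110011101000101011001 = 1360646489

1360646489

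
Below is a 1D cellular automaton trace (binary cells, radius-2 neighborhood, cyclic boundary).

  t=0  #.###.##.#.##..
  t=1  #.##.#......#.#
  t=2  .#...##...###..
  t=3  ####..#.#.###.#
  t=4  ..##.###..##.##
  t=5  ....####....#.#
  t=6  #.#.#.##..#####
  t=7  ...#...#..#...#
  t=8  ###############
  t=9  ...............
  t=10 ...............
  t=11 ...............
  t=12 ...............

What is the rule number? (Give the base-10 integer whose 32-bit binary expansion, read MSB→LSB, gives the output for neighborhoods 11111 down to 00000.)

1486247862

  #####|.  b31=0 t=3,i=1
  ####.|#  b30=1 t=3,i=2
  ###.#|.  b29=0 t=0,i=4
  ###..|#  b28=1 t=2,i=12
  ##.##|#  b27=1 t=0,i=5
  ##.#.|.  b26=0 t=0,i=8
  ##..#|.  b25=0 t=0,i=13
  ##...|.  b24=0 t=2,i=7
  #.###|#  b23=1 t=0,i=2
  #.##.|.  b22=0 t=0,i=6
  #.#.#|.  b21=0 t=0,i=9
  #.#..|#  b20=1 t=1,i=5
  #..##|.  b19=0 t=4,i=1
  #..#.|#  b18=1 t=0,i=14
  #...#|#  b17=1 t=2,i=3
  #....|.  b16=0 t=1,i=7
  .####|.  b15=0 t=3,i=0
  .###.|#  b14=1 t=0,i=3
  .##.#|.  b13=0 t=0,i=7
  .##..|#  b12=1 t=0,i=12
  .#.##|.  b11=0 t=0,i=1
  .#.#.|#  b10=1 t=3,i=7
  .#..#|#  b9=1 t=7,i=8
  .#...|#  b8=1 t=1,i=6
  ..###|#  b7=1 t=2,i=10
  ..##.|.  b6=0 t=2,i=5
  ..#.#|#  b5=1 t=0,i=0
  ..#..|#  b4=1 t=2,i=1
  ...##|.  b3=0 t=2,i=4
  ...#.|#  b2=1 t=1,i=11
  ....#|#  b1=1 t=1,i=10
  .....|.  b0=0 t=1,i=8
  bits 01011000100101100101011110110110 = 1486247862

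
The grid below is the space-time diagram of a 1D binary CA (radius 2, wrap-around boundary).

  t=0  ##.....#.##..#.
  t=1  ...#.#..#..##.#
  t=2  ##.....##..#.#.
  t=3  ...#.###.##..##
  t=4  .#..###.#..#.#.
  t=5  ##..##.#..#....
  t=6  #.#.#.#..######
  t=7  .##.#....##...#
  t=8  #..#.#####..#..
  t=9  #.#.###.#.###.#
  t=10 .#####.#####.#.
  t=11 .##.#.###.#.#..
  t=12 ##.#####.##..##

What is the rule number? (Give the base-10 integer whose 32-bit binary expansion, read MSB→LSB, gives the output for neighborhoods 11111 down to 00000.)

  #####|.  b31=0 t=6,i=11
  ####.|#  b30=1 t=6,i=14
  ###.#|.  b29=0 t=3,i=7
  ###..|.  b28=0 t=8,i=9
  ##.##|#  b27=1 t=3,i=8
  ##.#.|#  b26=1 t=1,i=13
  ##..#|#  b25=1 t=0,i=11
  ##...|.  b24=0 t=0,i=2
  #.###|#  b23=1 t=3,i=5
  #.##.|.  b22=0 t=0,i=0
  #.#.#|#  b21=1 t=2,i=13
  #.#..|.  b20=0 t=1,i=5
  #..##|.  b19=0 t=1,i=10
  #..#.|#  b18=1 t=0,i=12
  #...#|#  b17=1 t=1,i=1
  #....|#  b16=1 t=0,i=3
  .####|#  b15=1 t=6,i=10
  .###.|#  b14=1 t=3,i=6
  .##.#|.  b13=0 t=1,i=12
  .##..|.  b12=0 t=0,i=1
  .#.##|#  b11=1 t=0,i=8
  .#.#.|.  b10=0 t=1,i=4
  .#..#|.  b9=0 t=1,i=6
  .#...|#  b8=1 t=1,i=0
  ..###|#  b7=1 t=4,i=4
  ..##.|#  b6=1 t=1,i=11
  ..#.#|.  b5=0 t=0,i=7
  ..#..|#  b4=1 t=1,i=8
  ...##|#  b3=1 t=2,i=6
  ...#.|.  b2=0 t=0,i=6
  ....#|#  b1=1 t=0,i=5
  .....|.  b0=0 t=0,i=4
  bits 01001110101001111100100111011010 = 1319619034

1319619034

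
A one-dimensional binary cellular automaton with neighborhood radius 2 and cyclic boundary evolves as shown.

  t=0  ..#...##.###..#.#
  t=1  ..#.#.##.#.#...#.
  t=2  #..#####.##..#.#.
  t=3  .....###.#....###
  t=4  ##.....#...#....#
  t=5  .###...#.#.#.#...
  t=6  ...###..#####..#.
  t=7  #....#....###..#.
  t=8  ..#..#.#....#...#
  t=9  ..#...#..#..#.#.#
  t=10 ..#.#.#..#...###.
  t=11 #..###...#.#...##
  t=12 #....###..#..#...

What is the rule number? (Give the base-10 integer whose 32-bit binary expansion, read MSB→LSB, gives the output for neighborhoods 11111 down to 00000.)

4058197072

  #####|#  b31=1 t=2,i=5
  ####.|#  b30=1 t=2,i=6
  ###.#|#  b29=1 t=2,i=7
  ###..|#  b28=1 t=0,i=11
  ##.##|.  b27=0 t=0,i=8
  ##.#.|.  b26=0 t=1,i=8
  ##..#|.  b25=0 t=0,i=12
  ##...|#  b24=1 t=3,i=0
  #.###|#  b23=1 t=0,i=9
  #.##.|#  b22=1 t=1,i=6
  #.#.#|#  b21=1 t=1,i=4
  #.#..|.  b20=0 t=0,i=16
  #..##|.  b19=0 t=2,i=2
  #..#.|.  b18=0 t=0,i=1
  #...#|#  b17=1 t=0,i=4
  #....|#  b16=1 t=3,i=1
  .####|.  b15=0 t=2,i=4
  .###.|.  b14=0 t=0,i=10
  .##.#|#  b13=1 t=0,i=7
  .##..|.  b12=0 t=2,i=10
  .#.##|#  b11=1 t=1,i=5
  .#.#.|#  b10=1 t=0,i=15
  .#..#|.  b9=0 t=0,i=0
  .#...|.  b8=0 t=0,i=3
  ..###|.  b7=0 t=2,i=3
  ..##.|#  b6=1 t=0,i=6
  ..#.#|.  b5=0 t=0,i=14
  ..#..|#  b4=1 t=0,i=2
  ...##|.  b3=0 t=0,i=5
  ...#.|.  b2=0 t=1,i=1
  ....#|.  b1=0 t=3,i=3
  .....|.  b0=0 t=3,i=2
  bits 11110001111000110010110001010000 = 4058197072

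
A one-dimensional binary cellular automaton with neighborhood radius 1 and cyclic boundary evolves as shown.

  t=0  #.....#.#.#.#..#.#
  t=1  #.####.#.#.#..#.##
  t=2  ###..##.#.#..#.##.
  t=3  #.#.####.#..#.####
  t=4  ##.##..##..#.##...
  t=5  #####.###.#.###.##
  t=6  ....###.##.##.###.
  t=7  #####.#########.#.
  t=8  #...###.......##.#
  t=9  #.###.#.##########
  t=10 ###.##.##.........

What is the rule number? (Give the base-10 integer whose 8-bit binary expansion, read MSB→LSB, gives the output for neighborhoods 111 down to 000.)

107

  ### -> .   bit 7 = 0  t=1,i=3
  ##. -> #   bit 6 = 1  t=0,i=0
  #.# -> #   bit 5 = 1  t=0,i=7
  #.. -> .   bit 4 = 0  t=0,i=1
  .## -> #   bit 3 = 1  t=0,i=17
  .#. -> .   bit 2 = 0  t=0,i=6
  ..# -> #   bit 1 = 1  t=0,i=5
  ... -> #   bit 0 = 1  t=0,i=2
  bits 01101011 = 107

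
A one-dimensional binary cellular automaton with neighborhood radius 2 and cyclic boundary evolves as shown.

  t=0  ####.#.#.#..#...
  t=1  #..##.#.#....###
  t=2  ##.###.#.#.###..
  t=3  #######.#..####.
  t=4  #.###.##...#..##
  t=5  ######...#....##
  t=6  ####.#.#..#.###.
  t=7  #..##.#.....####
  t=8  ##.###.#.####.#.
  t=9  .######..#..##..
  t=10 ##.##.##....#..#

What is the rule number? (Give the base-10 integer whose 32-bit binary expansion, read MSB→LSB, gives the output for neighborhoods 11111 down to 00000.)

  #####|#  b31=1 t=3,i=2
  ####.|.  b30=0 t=0,i=2
  ###.#|#  b29=1 t=0,i=3
  ###..|#  b28=1 t=1,i=0
  ##.##|#  b27=1 t=2,i=2
  ##.#.|#  b26=1 t=0,i=4
  ##..#|#  b25=1 t=1,i=1
  ##...|.  b24=0 t=4,i=8
  #.###|#  b23=1 t=2,i=3
  #.##.|.  b22=0 t=4,i=6
  #.#.#|.  b21=0 t=0,i=5
  #.#..|.  b20=0 t=0,i=9
  #..##|.  b19=0 t=1,i=2
  #..#.|.  b18=0 t=0,i=11
  #...#|#  b17=1 t=0,i=14
  #....|.  b16=0 t=1,i=10
  .####|.  b15=0 t=0,i=1
  .###.|#  b14=1 t=2,i=4
  .##.#|#  b13=1 t=1,i=4
  .##..|.  b12=0 t=4,i=7
  .#.##|.  b11=0 t=2,i=10
  .#.#.|#  b10=1 t=0,i=6
  .#..#|.  b9=0 t=0,i=10
  .#...|#  b8=1 t=0,i=13
  ..###|#  b7=1 t=0,i=0
  ..##.|#  b6=1 t=1,i=3
  ..#.#|.  b5=0 t=6,i=10
  ..#..|.  b4=0 t=0,i=12
  ...##|#  b3=1 t=0,i=15
  ...#.|.  b2=0 t=4,i=10
  ....#|#  b1=1 t=1,i=11
  .....|#  b0=1 t=7,i=9
  bits 10111110100000100110010111001011 = 3196216779

3196216779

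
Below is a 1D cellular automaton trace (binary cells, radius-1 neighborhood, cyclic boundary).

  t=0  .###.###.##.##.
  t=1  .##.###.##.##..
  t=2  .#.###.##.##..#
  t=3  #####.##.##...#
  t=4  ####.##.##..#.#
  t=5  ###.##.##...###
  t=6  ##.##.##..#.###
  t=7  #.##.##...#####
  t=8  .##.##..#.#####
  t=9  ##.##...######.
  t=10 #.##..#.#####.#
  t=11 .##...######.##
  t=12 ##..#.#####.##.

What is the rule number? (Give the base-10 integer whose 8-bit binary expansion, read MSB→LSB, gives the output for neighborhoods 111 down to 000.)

  ###|#  b7=1 t=0,i=2
  ##.|.  b6=0 t=0,i=3
  #.#|#  b5=1 t=0,i=4
  #..|.  b4=0 t=0,i=14
  .##|#  b3=1 t=0,i=1
  .#.|#  b2=1 t=2,i=1
  ..#|.  b1=0 t=0,i=0
  ...|#  b0=1 t=1,i=14
  bits 10101101 = 173

173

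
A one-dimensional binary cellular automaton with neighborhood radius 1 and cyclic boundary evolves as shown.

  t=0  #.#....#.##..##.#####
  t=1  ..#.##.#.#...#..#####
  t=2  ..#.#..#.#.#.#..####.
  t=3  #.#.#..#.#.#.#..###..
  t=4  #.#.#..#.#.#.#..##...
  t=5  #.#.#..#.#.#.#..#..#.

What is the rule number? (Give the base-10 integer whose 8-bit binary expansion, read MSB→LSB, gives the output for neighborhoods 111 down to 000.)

141

  ###|#  b7=1 t=0,i=17
  ##.|.  b6=0 t=0,i=0
  #.#|.  b5=0 t=0,i=1
  #..|.  b4=0 t=0,i=3
  .##|#  b3=1 t=0,i=9
  .#.|#  b2=1 t=0,i=2
  ..#|.  b1=0 t=0,i=6
  ...|#  b0=1 t=0,i=4
  bits 10001101 = 141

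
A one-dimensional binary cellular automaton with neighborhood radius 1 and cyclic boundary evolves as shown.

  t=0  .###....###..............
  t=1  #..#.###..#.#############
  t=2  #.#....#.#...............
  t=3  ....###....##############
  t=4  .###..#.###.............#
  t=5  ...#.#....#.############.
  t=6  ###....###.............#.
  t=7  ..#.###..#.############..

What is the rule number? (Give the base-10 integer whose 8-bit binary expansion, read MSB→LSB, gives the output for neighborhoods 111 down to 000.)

  ###|.  b7=0 t=0,i=2
  ##.|#  b6=1 t=0,i=3
  #.#|.  b5=0 t=1,i=4
  #..|.  b4=0 t=0,i=4
  .##|.  b3=0 t=0,i=1
  .#.|.  b2=0 t=1,i=3
  ..#|#  b1=1 t=0,i=0
  ...|#  b0=1 t=0,i=5
  bits 01000011 = 67

67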